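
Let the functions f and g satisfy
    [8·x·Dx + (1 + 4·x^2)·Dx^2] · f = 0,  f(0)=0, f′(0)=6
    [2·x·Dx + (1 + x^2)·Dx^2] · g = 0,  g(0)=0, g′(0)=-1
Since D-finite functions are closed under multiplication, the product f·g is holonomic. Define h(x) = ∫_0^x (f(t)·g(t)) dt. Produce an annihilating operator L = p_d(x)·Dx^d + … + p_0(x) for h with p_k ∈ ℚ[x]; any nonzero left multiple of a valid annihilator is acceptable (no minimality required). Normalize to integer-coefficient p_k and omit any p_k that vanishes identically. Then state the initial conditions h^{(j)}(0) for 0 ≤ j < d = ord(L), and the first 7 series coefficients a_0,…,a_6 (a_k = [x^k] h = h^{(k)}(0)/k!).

f: a_k = 0, 6, 0, -8, 0, 96/5, 0, …
g: a_k = 0, -1, 0, 1/3, 0, -1/5, 0, …
L₀ := L_f ⊗_s L_g (sym. prod.), ord ≤ 4.
h=∫h₀ ⇒ L = L₀·Dx.
L = (-96·x - 800·x^3 - 1024·x^5 + 640·x^7 + 1536·x^9)·Dx^2 + (-20 - 412·x^2 - 1440·x^4 - 896·x^6 + 2240·x^8 + 2304·x^10)·Dx^3 + (-40·x - 280·x^3 - 480·x^5 + 272·x^7 + 1280·x^9 + 768·x^11)·Dx^4 + (-1 - 10·x^2 - 29·x^4 + 116·x^8 + 160·x^10 + 64·x^12)·Dx^5  (order 5).
h: a_k = 0, 0, 0, -2, 0, 2, 0, …
ICs: h(0) = 0, h′(0) = 0, h′′(0) = 0, h′′′(0) = -12, h′′′′(0) = 0.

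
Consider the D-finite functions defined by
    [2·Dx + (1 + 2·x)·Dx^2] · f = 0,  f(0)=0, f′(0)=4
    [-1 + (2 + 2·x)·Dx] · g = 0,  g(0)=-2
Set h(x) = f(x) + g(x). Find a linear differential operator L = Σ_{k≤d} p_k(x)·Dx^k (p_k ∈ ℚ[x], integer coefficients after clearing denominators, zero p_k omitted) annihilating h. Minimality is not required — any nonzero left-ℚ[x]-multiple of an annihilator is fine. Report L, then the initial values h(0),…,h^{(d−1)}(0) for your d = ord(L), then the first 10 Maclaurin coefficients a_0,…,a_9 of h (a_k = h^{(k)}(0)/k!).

f: a_k = 0, 4, -4, 16/3, -8, 64/5, -64/3, 256/7, -64, 1024/9, …
g: a_k = -2, -1, 1/4, -1/8, 5/64, -7/128, 21/512, -33/1024, 429/16384, -715/32768, …
Sum ⇒ L₀ = lclm(L_f,L_g) in ℚ(x)⟨Dx⟩.
L = (10 + 4·x)·Dx + (29 + 52·x + 20·x^2)·Dx^2 + (6 + 22·x + 24·x^2 + 8·x^3)·Dx^3  (order 3).
h: a_k = -2, 3, -15/4, 125/24, -507/64, 8157/640, -32705/1536, 261913/7168, -1048147/16384, 33547997/294912, …
ICs: h(0) = -2, h′(0) = 3, h′′(0) = -15/2.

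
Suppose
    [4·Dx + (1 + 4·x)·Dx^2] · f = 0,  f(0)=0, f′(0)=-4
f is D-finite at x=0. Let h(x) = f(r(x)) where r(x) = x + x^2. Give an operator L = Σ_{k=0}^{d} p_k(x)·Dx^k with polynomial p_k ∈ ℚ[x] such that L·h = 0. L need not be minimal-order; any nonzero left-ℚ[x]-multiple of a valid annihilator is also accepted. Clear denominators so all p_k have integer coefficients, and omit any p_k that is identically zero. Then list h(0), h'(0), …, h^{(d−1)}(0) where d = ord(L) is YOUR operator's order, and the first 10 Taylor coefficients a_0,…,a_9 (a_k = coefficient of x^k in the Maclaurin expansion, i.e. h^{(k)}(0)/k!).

f: a_k = 0, -4, 8, -64/3, 64, -1024/5, 2048/3, -16384/7, 8192, -262144/9, …
Change of var in L_f (x↦r) gives L₀.
L = 2·Dx + (1 + 2·x)·Dx^2  (order 2).
h: a_k = 0, -4, 4, -16/3, 8, -64/5, 64/3, -256/7, 64, -1024/9, …
ICs: h(0) = 0, h′(0) = -4.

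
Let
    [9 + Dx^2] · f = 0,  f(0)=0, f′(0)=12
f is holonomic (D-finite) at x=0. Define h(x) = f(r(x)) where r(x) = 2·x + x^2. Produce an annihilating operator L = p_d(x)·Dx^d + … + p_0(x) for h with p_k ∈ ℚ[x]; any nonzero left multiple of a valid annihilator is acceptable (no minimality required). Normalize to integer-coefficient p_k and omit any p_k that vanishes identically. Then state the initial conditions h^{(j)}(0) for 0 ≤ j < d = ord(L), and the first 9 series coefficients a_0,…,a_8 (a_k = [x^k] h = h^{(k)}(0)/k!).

L = (36 + 108·x + 108·x^2 + 36·x^3) - Dx + (1 + x)·Dx^2  (order 2).
h: a_k = 0, 24, 12, -144, -216, 756/5, 630, 14904/35, -2268/5, …
ICs: h(0) = 0, h′(0) = 24.

f: a_k = 0, 12, 0, -18, 0, 81/10, 0, -243/140, 0, …
h₀=f(r): pull back L_f along r ⇒ L₀.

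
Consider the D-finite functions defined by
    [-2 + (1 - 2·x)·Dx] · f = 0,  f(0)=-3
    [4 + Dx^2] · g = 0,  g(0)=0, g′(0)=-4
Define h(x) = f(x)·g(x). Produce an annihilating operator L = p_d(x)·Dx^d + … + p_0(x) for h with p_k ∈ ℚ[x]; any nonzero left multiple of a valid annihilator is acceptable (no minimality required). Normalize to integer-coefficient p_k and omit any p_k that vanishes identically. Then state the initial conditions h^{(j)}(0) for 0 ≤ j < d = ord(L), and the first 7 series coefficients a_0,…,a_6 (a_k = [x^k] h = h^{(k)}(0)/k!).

f: a_k = -3, -6, -12, -24, -48, -96, -192, …
g: a_k = 0, -4, 0, 8/3, 0, -8/15, 0, …
f·g: L₀ = L_f ⊗_s L_g, ord ≤ 1·2.
L = (-4 + 8·x) + 4·Dx + (-1 + 2·x)·Dx^2  (order 2).
h: a_k = 0, 12, 24, 40, 80, 808/5, 1616/5, …
ICs: h(0) = 0, h′(0) = 12.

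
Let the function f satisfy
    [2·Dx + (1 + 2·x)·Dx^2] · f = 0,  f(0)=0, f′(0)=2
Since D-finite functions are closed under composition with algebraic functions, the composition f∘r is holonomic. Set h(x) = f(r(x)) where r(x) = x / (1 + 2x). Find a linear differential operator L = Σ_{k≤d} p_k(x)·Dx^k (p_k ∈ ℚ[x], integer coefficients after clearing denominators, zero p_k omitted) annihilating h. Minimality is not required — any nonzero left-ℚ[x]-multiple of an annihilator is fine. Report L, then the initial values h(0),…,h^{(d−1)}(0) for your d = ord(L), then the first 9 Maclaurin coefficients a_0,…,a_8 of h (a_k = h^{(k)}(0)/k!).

L = (6 + 16·x)·Dx + (1 + 6·x + 8·x^2)·Dx^2  (order 2).
h: a_k = 0, 2, -6, 56/3, -60, 992/5, -672, 16256/7, -8160, …
ICs: h(0) = 0, h′(0) = 2.

f: a_k = 0, 2, -2, 8/3, -4, 32/5, -32/3, 128/7, -32, …
L₀ from L_f via x↦r, Dx↦r'^{-1}Dx.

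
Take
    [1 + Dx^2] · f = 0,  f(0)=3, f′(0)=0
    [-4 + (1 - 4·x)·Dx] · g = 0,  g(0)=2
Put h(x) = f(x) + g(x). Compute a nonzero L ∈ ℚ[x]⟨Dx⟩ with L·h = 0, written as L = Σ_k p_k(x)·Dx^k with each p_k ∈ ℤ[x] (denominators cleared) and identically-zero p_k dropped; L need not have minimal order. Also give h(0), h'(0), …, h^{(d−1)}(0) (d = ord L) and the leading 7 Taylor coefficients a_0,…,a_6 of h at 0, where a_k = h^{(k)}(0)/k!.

f: a_k = 3, 0, -3/2, 0, 1/8, 0, -1/240, …
g: a_k = 2, 8, 32, 128, 512, 2048, 8192, …
Sum ⇒ L₀ = lclm(L_f,L_g) in ℚ(x)⟨Dx⟩.
L = (-388 + 32·x - 64·x^2) + (33 - 140·x + 48·x^2 - 64·x^3)·Dx + (-388 + 32·x - 64·x^2)·Dx^2 + (33 - 140·x + 48·x^2 - 64·x^3)·Dx^3  (order 3).
h: a_k = 5, 8, 61/2, 128, 4097/8, 2048, 1966079/240, …
ICs: h(0) = 5, h′(0) = 8, h′′(0) = 61.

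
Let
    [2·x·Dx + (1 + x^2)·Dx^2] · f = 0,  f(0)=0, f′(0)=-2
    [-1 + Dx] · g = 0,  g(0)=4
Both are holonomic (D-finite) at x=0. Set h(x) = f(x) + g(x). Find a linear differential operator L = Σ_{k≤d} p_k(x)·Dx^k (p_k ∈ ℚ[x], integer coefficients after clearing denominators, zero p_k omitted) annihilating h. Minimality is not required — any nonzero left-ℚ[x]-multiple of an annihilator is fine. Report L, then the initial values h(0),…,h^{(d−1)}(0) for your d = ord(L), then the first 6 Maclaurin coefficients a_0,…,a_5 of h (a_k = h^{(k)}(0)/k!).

L = (2 - 4·x - 2·x^2)·Dx + (-3 + 3·x + x^2 - x^3)·Dx^2 + (1 + x + x^2 + x^3)·Dx^3  (order 3).
h: a_k = 4, 2, 2, 4/3, 1/6, -11/30, …
ICs: h(0) = 4, h′(0) = 2, h′′(0) = 4.

f: a_k = 0, -2, 0, 2/3, 0, -2/5, …
g: a_k = 4, 4, 2, 2/3, 1/6, 1/30, …
Weyl lclm of L_f,L_g ⇒ L₀ (ord ≤ 3).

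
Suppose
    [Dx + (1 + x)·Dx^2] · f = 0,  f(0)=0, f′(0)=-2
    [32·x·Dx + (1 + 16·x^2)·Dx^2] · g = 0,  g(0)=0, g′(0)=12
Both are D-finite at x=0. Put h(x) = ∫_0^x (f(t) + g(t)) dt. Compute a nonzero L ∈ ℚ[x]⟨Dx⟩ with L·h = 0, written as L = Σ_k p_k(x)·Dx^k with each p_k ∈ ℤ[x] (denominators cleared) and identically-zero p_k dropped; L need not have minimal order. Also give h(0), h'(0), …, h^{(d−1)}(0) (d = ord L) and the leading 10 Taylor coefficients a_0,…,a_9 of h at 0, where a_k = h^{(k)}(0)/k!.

f: a_k = 0, -2, 1, -2/3, 1/2, -2/5, 1/3, -2/7, 1/4, -2/9, …
g: a_k = 0, 12, 0, -64, 0, 3072/5, 0, -49152/7, 0, 262144/3, …
L₀ := lclm(L_f,L_g); ord L₀ ≤ 2+2.
h=∫h₀ ⇒ L = L₀·Dx.
L = (-32 - 96·x + 1536·x^2 + 512·x^3)·Dx^2 + (-34 - 64·x + 1440·x^2 + 3072·x^3 + 1024·x^4)·Dx^3 + (-1 + 31·x + 32·x^2 + 512·x^3 + 768·x^4 + 256·x^5)·Dx^4  (order 4).
h: a_k = 0, 0, 5, 1/3, -97/6, 1/10, 307/3, 1/21, -3511/4, 1/36, …
ICs: h(0) = 0, h′(0) = 0, h′′(0) = 10, h′′′(0) = 2.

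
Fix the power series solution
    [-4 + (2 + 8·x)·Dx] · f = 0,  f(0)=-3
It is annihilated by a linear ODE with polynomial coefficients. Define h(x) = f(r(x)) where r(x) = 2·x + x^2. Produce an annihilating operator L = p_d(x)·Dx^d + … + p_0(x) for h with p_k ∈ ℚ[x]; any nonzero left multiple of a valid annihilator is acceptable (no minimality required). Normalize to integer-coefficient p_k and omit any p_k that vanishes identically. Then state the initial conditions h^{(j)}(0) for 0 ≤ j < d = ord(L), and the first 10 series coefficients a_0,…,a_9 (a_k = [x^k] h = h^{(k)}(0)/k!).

L = (-4 - 4·x) + (1 + 8·x + 4·x^2)·Dx  (order 1).
h: a_k = -3, -12, 18, -72, 342, -1800, 10116, -59472, 361278, -2249928, …
ICs: h(0) = -3.

f: a_k = -3, -6, 6, -12, 30, -84, 252, -792, 2574, -8580, …
Substitute x→r, Dx→(1/r')Dx; clear ⇒ L₀.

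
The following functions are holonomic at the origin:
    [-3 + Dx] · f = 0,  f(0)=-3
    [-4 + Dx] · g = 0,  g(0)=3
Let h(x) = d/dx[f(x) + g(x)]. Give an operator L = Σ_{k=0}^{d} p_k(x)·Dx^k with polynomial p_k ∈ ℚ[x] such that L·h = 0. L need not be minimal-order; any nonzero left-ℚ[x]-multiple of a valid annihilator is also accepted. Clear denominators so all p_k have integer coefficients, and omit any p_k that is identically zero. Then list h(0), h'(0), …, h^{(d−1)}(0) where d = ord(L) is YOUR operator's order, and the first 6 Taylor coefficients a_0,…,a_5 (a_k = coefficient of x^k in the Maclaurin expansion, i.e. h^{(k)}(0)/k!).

f: a_k = -3, -9, -27/2, -27/2, -81/8, -243/40, …
g: a_k = 3, 12, 24, 32, 32, 128/5, …
Weyl lclm of L_f,L_g ⇒ L₀ (ord ≤ 2).
h₀' ⇒ L via d/dx closure of L₀.
L = 12 - 7·Dx + Dx^2  (order 2).
h: a_k = 3, 21, 111/2, 175/2, 781/8, 3367/40, …
ICs: h(0) = 3, h′(0) = 21.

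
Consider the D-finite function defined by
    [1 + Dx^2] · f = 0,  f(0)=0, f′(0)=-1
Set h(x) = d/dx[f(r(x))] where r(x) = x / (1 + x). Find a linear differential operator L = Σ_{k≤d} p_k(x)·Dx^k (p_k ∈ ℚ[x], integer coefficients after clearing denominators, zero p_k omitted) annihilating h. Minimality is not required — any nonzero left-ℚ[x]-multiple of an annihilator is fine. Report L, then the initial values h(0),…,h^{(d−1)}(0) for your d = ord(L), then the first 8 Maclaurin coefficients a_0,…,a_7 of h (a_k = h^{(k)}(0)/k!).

f: a_k = 0, -1, 0, 1/6, 0, -1/120, 0, 1/5040, …
L₀ from L_f via x↦r, Dx↦r'^{-1}Dx.
h=h₀': d/dx-closure on L₀ ⇒ L.
L = (7 + 12·x + 6·x^2) + (6 + 18·x + 18·x^2 + 6·x^3)·Dx + (1 + 4·x + 6·x^2 + 4·x^3 + x^4)·Dx^2  (order 2).
h: a_k = -1, 2, -5/2, 2, -1/24, -15/4, 6931/720, -1591/90, …
ICs: h(0) = -1, h′(0) = 2.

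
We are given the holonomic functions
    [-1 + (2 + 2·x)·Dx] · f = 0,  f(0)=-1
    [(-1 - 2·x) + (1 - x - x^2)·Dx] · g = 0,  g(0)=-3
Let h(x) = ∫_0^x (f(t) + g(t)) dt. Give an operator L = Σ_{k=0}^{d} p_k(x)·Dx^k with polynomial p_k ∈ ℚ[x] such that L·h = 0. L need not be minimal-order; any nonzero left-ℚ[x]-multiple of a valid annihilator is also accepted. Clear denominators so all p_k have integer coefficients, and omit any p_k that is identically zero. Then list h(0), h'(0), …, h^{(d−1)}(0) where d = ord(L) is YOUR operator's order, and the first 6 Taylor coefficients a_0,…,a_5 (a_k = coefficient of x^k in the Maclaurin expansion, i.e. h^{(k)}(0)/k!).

f: a_k = -1, -1/2, 1/8, -1/16, 5/128, -7/256, …
g: a_k = -3, -3, -6, -9, -15, -24, …
L₀ := lclm(L_f,L_g); ord L₀ ≤ 1+1.
Integrate: L := L₀·Dx.
L = (9 + 21·x + 21·x^2 + 10·x^3)·Dx + (-17 - 54·x - 87·x^2 - 74·x^3 - 25·x^4)·Dx^2 + (2 + 14·x + 6·x^2 - 30·x^3 - 34·x^4 - 10·x^5)·Dx^3  (order 3).
h: a_k = 0, -4, -7/4, -47/24, -145/64, -383/128, …
ICs: h(0) = 0, h′(0) = -4, h′′(0) = -7/2.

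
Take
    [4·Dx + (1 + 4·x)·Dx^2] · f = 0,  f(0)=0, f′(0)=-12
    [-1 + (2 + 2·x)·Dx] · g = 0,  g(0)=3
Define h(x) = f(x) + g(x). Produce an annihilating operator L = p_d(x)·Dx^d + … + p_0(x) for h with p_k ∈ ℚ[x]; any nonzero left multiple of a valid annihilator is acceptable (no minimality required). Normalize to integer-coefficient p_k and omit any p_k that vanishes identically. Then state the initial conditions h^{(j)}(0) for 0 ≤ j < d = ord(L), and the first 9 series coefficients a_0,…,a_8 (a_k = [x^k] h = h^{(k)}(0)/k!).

L = (52 + 16·x)·Dx + (125 + 232·x + 80·x^2)·Dx^2 + (14 + 78·x + 96·x^2 + 32·x^3)·Dx^3  (order 3).
h: a_k = 3, -21/2, 189/8, -1021/16, 24561/128, -786327/1280, 2097089/1024, -100662603/14336, 805305081/32768, …
ICs: h(0) = 3, h′(0) = -21/2, h′′(0) = 189/4.

f: a_k = 0, -12, 24, -64, 192, -3072/5, 2048, -49152/7, 24576, …
g: a_k = 3, 3/2, -3/8, 3/16, -15/128, 21/256, -63/1024, 99/2048, -1287/32768, …
h₀=f+g: left-lcm gives L₀, ord ≤ 3.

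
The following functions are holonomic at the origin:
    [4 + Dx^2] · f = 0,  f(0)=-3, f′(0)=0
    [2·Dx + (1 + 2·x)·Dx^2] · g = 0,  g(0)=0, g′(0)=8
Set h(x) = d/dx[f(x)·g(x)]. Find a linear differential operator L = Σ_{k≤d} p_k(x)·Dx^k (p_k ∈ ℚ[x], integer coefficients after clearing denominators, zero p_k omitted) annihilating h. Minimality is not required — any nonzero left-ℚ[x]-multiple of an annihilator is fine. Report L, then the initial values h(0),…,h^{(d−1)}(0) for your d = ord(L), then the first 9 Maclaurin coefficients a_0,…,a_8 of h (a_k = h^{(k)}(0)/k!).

f: a_k = -3, 0, 6, 0, -2, 0, 4/15, 0, -2/105, …
g: a_k = 0, 8, -8, 32/3, -16, 128/5, -128/3, 512/7, -128, …
Product ⇒ symmetric product L₀, ord ≤ 4.
Differentiate: ansatz ord ≤ ord L₀ ⇒ L.
L = (-400 - 1408·x - 2688·x^2 + 1536·x^3 + 11008·x^4 + 12288·x^5 + 4096·x^6) + (-192 - 512·x + 640·x^2 + 3840·x^3 + 5120·x^4 + 2048·x^5)·Dx + (-112 - 352·x - 224·x^2 + 2304·x^3 + 6272·x^4 + 6144·x^5 + 2048·x^6)·Dx^2 + (-48 - 128·x + 160·x^2 + 960·x^3 + 1280·x^4 + 512·x^5)·Dx^3 + (-3 + 112·x^2 + 480·x^3 + 880·x^4 + 768·x^5 + 256·x^6)·Dx^4  (order 4).
h: a_k = -24, 48, 48, 0, -144, 288, -2976/5, 18944/15, -18416/7, …
ICs: h(0) = -24, h′(0) = 48, h′′(0) = 96, h′′′(0) = 0.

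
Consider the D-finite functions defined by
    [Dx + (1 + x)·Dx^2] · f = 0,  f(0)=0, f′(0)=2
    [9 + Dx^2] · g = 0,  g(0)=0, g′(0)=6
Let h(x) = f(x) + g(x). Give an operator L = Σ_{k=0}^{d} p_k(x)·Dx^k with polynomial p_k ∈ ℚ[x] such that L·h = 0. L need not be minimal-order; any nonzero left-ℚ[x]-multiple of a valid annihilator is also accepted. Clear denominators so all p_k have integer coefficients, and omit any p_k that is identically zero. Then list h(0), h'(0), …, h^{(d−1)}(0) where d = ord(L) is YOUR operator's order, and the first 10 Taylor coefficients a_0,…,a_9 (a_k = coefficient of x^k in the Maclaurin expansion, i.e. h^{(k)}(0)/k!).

f: a_k = 0, 2, -1, 2/3, -1/2, 2/5, -1/3, 2/7, -1/4, 2/9, …
g: a_k = 0, 6, 0, -9, 0, 81/20, 0, -243/280, 0, 243/2240, …
Sum ⇒ L₀ = lclm(L_f,L_g) in ℚ(x)⟨Dx⟩.
L = (135 + 162·x + 81·x^2)·Dx + (99 + 261·x + 243·x^2 + 81·x^3)·Dx^2 + (15 + 18·x + 9·x^2)·Dx^3 + (11 + 29·x + 27·x^2 + 9·x^3)·Dx^4  (order 4).
h: a_k = 0, 8, -1, -25/3, -1/2, 89/20, -1/3, -163/280, -1/4, 6667/20160, …
ICs: h(0) = 0, h′(0) = 8, h′′(0) = -2, h′′′(0) = -50.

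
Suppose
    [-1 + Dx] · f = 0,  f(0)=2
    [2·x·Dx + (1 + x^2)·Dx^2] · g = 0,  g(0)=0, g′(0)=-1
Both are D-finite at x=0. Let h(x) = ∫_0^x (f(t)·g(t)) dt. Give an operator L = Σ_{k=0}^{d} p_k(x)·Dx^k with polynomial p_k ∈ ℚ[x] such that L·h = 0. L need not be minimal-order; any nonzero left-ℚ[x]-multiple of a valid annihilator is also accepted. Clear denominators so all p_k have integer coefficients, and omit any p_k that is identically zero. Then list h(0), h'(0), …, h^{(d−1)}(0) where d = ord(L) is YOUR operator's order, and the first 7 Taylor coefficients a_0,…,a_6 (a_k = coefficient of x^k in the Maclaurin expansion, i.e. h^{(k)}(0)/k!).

f: a_k = 2, 2, 1, 1/3, 1/12, 1/60, 1/360, …
g: a_k = 0, -1, 0, 1/3, 0, -1/5, 0, …
L₀ := L_f ⊗_s L_g (sym. prod.), ord ≤ 2.
h=∫h₀ ⇒ L = L₀·Dx.
L = (1 - 2·x + x^2)·Dx + (-2 + 2·x - 2·x^2)·Dx^2 + (1 + x^2)·Dx^3  (order 3).
h: a_k = 0, 0, -1, -2/3, -1/12, 1/15, -1/40, …
ICs: h(0) = 0, h′(0) = 0, h′′(0) = -2.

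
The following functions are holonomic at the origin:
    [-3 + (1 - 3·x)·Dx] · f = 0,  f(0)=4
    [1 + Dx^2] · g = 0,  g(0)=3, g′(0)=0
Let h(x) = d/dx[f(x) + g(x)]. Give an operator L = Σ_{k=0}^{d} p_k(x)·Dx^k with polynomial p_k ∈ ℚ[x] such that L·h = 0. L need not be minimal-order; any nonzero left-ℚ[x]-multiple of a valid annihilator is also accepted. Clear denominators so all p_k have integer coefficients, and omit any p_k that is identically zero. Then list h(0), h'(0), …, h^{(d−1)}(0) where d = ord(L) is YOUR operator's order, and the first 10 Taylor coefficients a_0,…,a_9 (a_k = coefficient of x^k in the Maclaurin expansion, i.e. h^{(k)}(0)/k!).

L = (654 - 36·x + 54·x^2) + (-55 + 171·x - 27·x^2 + 27·x^3)·Dx + (654 - 36·x + 54·x^2)·Dx^2 + (-55 + 171·x - 27·x^2 + 27·x^3)·Dx^3  (order 3).
h: a_k = 12, 69, 324, 2593/2, 4860, 699839/40, 61236, 352719361/1680, 708588, 285702681599/120960, …
ICs: h(0) = 12, h′(0) = 69, h′′(0) = 648.

f: a_k = 4, 12, 36, 108, 324, 972, 2916, 8748, 26244, 78732, …
g: a_k = 3, 0, -3/2, 0, 1/8, 0, -1/240, 0, 1/13440, 0, …
Weyl lclm of L_f,L_g ⇒ L₀ (ord ≤ 3).
Derive L from L₀ (diff closure).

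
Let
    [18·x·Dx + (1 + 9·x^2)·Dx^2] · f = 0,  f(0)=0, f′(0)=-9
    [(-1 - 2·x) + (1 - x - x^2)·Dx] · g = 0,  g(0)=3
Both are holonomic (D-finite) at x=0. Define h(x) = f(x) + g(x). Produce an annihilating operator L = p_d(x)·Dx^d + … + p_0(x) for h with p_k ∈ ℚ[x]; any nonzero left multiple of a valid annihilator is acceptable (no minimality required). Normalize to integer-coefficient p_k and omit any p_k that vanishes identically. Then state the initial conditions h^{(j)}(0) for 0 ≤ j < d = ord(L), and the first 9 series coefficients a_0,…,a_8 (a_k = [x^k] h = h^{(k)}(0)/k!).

L = (36 - 144·x - 1440·x^2 - 2376·x^3 - 3186·x^4 - 486·x^6)·Dx + (-18 - 24·x + 108·x^2 - 444·x^3 - 2313·x^4 - 2178·x^5 - 243·x^6 - 486·x^7)·Dx^2 + (2 + 10·x + 34·x^2 + 48·x^3 + 123·x^4 - 387·x^5 - 198·x^6 - 81·x^7 - 81·x^8)·Dx^3  (order 3).
h: a_k = 3, -6, 6, 36, 15, -609/5, 39, 7002/7, 102, …
ICs: h(0) = 3, h′(0) = -6, h′′(0) = 12.

f: a_k = 0, -9, 0, 27, 0, -729/5, 0, 6561/7, 0, …
g: a_k = 3, 3, 6, 9, 15, 24, 39, 63, 102, …
f+g: L₀ = lclm(L_f,L_g), ord ≤ 2+1.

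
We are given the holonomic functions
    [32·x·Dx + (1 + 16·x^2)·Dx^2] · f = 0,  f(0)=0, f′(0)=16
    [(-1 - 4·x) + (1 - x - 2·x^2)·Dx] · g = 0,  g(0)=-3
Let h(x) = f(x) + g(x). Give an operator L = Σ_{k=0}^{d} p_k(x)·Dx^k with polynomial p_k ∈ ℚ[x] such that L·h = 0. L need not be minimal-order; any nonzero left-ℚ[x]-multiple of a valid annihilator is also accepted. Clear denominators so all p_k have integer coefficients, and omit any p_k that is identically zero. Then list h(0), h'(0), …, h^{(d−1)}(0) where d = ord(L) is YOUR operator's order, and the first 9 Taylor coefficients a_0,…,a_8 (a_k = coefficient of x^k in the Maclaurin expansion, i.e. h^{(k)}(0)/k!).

f: a_k = 0, 16, 0, -256/3, 0, 4096/5, 0, -65536/7, 0, …
g: a_k = -3, -3, -9, -15, -33, -63, -129, -255, -513, …
h₀=f+g: left-lcm gives L₀, ord ≤ 3.
L = (96 - 384·x - 6912·x^2 - 15360·x^3 - 40704·x^4 - 12288·x^6)·Dx + (-31 - 104·x + 392·x^2 - 736·x^3 - 14912·x^4 - 27904·x^5 - 3072·x^6 - 12288·x^7)·Dx^2 + (3 + 19·x + 128·x^2 + 152·x^3 + 1128·x^4 - 2496·x^5 - 2560·x^6 - 1024·x^7 - 2048·x^8)·Dx^3  (order 3).
h: a_k = -3, 13, -9, -301/3, -33, 3781/5, -129, -67321/7, -513, …
ICs: h(0) = -3, h′(0) = 13, h′′(0) = -18.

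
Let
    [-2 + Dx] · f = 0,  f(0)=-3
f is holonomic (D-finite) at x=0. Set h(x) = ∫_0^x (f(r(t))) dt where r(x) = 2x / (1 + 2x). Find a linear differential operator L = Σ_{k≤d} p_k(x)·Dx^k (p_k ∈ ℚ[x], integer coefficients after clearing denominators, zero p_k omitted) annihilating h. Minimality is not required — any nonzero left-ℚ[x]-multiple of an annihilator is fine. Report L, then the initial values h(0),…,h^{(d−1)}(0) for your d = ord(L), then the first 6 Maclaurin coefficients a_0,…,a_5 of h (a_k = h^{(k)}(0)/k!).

f: a_k = -3, -6, -6, -4, -2, -4/5, …
f∘r: x↦r, Dx↦Dx/r' in L_f ⇒ L₀.
∫: right-multiply L₀ by Dx.
L = -4·Dx + (1 + 4·x + 4·x^2)·Dx^2  (order 2).
h: a_k = 0, -3, -6, 0, 4, -32/5, …
ICs: h(0) = 0, h′(0) = -3.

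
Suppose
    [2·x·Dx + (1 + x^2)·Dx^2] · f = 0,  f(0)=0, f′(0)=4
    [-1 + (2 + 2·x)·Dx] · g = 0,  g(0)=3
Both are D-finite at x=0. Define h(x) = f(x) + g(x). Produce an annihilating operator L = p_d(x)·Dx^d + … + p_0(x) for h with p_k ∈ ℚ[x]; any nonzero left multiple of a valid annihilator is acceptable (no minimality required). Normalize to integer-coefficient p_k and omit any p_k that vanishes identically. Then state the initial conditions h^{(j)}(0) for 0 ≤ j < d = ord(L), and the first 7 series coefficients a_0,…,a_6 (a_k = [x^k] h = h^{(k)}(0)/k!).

L = (-4 - 10·x + 12·x^2 + 6·x^3)·Dx + (-11 - 16·x + 10·x^2 + 48·x^3 + 21·x^4)·Dx^2 + (-2 + 6·x + 12·x^2 + 12·x^3 + 14·x^4 + 6·x^5)·Dx^3  (order 3).
h: a_k = 3, 11/2, -3/8, -55/48, -15/128, 1129/1280, -63/1024, …
ICs: h(0) = 3, h′(0) = 11/2, h′′(0) = -3/4.

f: a_k = 0, 4, 0, -4/3, 0, 4/5, 0, …
g: a_k = 3, 3/2, -3/8, 3/16, -15/128, 21/256, -63/1024, …
f+g: L₀ = lclm(L_f,L_g), ord ≤ 2+1.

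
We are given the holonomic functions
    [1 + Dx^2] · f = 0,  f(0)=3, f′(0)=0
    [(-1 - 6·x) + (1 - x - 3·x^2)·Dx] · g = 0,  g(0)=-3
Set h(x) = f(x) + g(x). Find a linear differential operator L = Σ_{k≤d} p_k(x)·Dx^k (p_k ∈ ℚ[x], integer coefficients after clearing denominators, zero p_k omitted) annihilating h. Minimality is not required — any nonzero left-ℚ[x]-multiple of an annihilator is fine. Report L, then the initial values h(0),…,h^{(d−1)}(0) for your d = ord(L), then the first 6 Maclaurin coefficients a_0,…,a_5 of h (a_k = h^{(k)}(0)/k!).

L = (-43 - 292·x - 307·x^2 - 624·x^3 - 45·x^4 - 54·x^5) + (9 + 7·x + 6·x^2 - 91·x^3 - 144·x^4 - 27·x^5 - 27·x^6)·Dx + (-43 - 292·x - 307·x^2 - 624·x^3 - 45·x^4 - 54·x^5)·Dx^2 + (9 + 7·x + 6·x^2 - 91·x^3 - 144·x^4 - 27·x^5 - 27·x^6)·Dx^3  (order 3).
h: a_k = 0, -3, -27/2, -21, -455/8, -120, …
ICs: h(0) = 0, h′(0) = -3, h′′(0) = -27.

f: a_k = 3, 0, -3/2, 0, 1/8, 0, …
g: a_k = -3, -3, -12, -21, -57, -120, …
Weyl lclm of L_f,L_g ⇒ L₀ (ord ≤ 3).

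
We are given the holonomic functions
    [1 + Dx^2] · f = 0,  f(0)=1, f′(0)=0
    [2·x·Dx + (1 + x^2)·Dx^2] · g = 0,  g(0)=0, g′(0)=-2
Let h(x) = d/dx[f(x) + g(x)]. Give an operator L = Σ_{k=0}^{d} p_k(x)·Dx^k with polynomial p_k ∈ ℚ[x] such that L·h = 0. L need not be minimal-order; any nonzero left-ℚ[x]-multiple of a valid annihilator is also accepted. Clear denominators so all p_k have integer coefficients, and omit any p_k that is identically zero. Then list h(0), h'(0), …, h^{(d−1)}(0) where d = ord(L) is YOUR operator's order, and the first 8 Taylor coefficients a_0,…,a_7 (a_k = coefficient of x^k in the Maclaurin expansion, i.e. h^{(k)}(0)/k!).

f: a_k = 1, 0, -1/2, 0, 1/24, 0, -1/720, 0, …
g: a_k = 0, -2, 0, 2/3, 0, -2/5, 0, 2/7, …
h₀=f+g: left-lcm gives L₀, ord ≤ 4.
Derive L from L₀ (diff closure).
L = (-22·x + 28·x^3 + 2·x^5) + (-1 + 7·x^2 + 9·x^4 + x^6)·Dx + (-22·x + 28·x^3 + 2·x^5)·Dx^2 + (-1 + 7·x^2 + 9·x^4 + x^6)·Dx^3  (order 3).
h: a_k = -2, -1, 2, 1/6, -2, -1/120, 2, 1/5040, …
ICs: h(0) = -2, h′(0) = -1, h′′(0) = 4.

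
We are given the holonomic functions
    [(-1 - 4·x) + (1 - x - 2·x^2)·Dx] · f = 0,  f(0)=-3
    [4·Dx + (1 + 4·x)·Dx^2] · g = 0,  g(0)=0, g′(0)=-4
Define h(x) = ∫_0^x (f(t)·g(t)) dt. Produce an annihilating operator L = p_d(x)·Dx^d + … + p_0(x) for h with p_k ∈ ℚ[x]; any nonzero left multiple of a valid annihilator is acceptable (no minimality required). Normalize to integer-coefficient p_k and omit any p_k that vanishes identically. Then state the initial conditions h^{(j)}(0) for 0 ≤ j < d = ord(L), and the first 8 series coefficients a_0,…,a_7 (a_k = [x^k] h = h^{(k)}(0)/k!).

f: a_k = -3, -3, -9, -15, -33, -63, -129, -255, …
g: a_k = 0, -4, 8, -64/3, 64, -1024/5, 2048/3, -16384/7, …
L₀ := L_f ⊗_s L_g (sym. prod.), ord ≤ 2.
Integrate: L := L₀·Dx.
L = (8 + 32·x)·Dx + (-2 + 20·x + 40·x^2)·Dx^2 + (-1 - 3·x + 6·x^2 + 8·x^3)·Dx^3  (order 3).
h: a_k = 0, 0, 6, -4, 19, -28, 522/5, -8508/35, …
ICs: h(0) = 0, h′(0) = 0, h′′(0) = 12.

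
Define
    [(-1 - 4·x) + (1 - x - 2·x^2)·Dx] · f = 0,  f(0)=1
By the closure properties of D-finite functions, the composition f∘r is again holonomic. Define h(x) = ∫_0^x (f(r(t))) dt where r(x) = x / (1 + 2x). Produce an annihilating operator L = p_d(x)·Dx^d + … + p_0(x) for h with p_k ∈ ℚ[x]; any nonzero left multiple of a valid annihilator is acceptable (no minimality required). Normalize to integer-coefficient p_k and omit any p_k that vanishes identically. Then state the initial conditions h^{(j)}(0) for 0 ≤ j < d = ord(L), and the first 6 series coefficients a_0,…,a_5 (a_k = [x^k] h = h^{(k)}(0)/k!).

f: a_k = 1, 1, 3, 5, 11, 21, …
Substitute x→r, Dx→(1/r')Dx; clear ⇒ L₀.
∫: right-multiply L₀ by Dx.
L = (-1 - 6·x)·Dx + (1 + 5·x + 6·x^2)·Dx^2  (order 2).
h: a_k = 0, 1, 1/2, 1/3, -3/4, 9/5, …
ICs: h(0) = 0, h′(0) = 1.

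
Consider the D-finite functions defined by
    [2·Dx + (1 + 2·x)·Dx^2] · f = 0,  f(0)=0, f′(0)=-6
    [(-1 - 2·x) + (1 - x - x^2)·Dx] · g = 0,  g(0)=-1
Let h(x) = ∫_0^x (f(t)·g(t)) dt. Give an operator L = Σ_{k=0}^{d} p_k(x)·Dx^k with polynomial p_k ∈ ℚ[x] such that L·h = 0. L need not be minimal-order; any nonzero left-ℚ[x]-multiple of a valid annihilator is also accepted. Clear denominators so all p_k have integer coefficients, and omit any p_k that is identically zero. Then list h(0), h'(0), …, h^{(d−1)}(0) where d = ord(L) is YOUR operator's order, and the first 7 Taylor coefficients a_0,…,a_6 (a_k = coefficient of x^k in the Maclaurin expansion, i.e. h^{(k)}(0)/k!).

L = (4 + 8·x)·Dx + (10·x + 10·x^2)·Dx^2 + (-1 - x + 3·x^2 + 2·x^3)·Dx^3  (order 3).
h: a_k = 0, 0, 3, 0, 7/2, 2/5, 88/15, …
ICs: h(0) = 0, h′(0) = 0, h′′(0) = 6.

f: a_k = 0, -6, 6, -8, 12, -96/5, 32, …
g: a_k = -1, -1, -2, -3, -5, -8, -13, …
f·g: L₀ = L_f ⊗_s L_g, ord ≤ 2·1.
∫: right-multiply L₀ by Dx.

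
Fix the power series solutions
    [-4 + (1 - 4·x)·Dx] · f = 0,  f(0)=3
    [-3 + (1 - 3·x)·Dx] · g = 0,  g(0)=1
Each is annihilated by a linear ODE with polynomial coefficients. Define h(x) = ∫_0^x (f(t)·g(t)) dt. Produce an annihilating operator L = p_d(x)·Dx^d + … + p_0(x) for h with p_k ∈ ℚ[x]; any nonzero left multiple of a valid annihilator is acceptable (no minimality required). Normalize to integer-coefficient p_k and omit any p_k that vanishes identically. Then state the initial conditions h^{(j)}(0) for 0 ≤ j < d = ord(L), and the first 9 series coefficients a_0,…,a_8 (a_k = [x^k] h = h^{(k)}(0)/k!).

L = (-7 + 24·x)·Dx + (1 - 7·x + 12·x^2)·Dx^2  (order 2).
h: a_k = 0, 3, 21/2, 37, 525/4, 2343/5, 3367/2, 42591/7, 176925/8, …
ICs: h(0) = 0, h′(0) = 3.

f: a_k = 3, 12, 48, 192, 768, 3072, 12288, 49152, 196608, …
g: a_k = 1, 3, 9, 27, 81, 243, 729, 2187, 6561, …
f·g: L₀ = L_f ⊗_s L_g, ord ≤ 1·1.
Integrate: L := L₀·Dx.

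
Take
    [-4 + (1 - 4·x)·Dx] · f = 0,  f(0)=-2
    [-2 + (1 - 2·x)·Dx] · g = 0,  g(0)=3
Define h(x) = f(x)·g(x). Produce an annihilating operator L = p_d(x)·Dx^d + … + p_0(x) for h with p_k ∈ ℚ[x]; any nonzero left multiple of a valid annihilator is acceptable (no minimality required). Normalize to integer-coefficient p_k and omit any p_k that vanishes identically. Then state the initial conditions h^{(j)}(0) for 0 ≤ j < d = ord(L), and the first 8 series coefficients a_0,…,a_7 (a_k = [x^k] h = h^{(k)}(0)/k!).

f: a_k = -2, -8, -32, -128, -512, -2048, -8192, -32768, …
g: a_k = 3, 6, 12, 24, 48, 96, 192, 384, …
Sym-product of L_f,L_g gives L₀ (≤ ord 1).
L = (-6 + 16·x) + (1 - 6·x + 8·x^2)·Dx  (order 1).
h: a_k = -6, -36, -168, -720, -2976, -12096, -48768, -195840, …
ICs: h(0) = -6.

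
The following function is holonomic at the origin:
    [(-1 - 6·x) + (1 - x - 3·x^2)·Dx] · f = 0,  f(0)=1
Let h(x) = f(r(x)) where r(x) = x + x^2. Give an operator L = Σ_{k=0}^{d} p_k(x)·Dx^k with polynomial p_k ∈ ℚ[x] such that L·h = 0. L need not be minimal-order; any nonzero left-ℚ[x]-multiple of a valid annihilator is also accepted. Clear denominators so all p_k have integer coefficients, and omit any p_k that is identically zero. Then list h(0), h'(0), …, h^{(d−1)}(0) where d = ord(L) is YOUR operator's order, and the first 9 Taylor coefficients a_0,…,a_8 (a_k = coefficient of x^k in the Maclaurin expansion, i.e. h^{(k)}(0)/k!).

f: a_k = 1, 1, 4, 7, 19, 40, 97, 217, 508, …
h₀=f(r): pull back L_f along r ⇒ L₀.
L = (1 + 8·x + 18·x^2 + 12·x^3) + (-1 + x + 4·x^2 + 6·x^3 + 3·x^4)·Dx  (order 1).
h: a_k = 1, 1, 5, 15, 44, 137, 418, 1275, 3901, …
ICs: h(0) = 1.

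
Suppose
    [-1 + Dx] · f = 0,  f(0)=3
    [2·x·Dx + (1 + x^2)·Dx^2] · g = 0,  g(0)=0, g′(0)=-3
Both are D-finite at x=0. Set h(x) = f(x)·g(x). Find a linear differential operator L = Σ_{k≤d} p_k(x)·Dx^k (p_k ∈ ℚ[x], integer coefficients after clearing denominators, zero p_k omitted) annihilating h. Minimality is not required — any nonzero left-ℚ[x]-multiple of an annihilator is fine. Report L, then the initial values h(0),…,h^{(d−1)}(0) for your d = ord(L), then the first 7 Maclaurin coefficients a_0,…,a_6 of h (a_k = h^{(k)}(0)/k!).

f: a_k = 3, 3, 3/2, 1/2, 1/8, 1/40, 1/240, …
g: a_k = 0, -3, 0, 1, 0, -3/5, 0, …
h₀=f·g: eliminate ⇒ L₀, order ≤ 1·2.
L = (1 - 2·x + x^2) + (-2 + 2·x - 2·x^2)·Dx + (1 + x^2)·Dx^2  (order 2).
h: a_k = 0, -9, -9, -3/2, 3/2, -27/40, -11/8, …
ICs: h(0) = 0, h′(0) = -9.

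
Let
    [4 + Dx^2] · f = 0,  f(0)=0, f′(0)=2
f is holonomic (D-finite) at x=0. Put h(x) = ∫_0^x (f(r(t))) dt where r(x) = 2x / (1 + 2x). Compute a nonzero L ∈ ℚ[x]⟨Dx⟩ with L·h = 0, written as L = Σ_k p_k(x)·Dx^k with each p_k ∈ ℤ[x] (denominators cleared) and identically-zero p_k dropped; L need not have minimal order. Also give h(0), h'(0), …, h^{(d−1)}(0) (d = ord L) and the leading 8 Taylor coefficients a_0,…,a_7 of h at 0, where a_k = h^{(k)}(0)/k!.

f: a_k = 0, 2, 0, -4/3, 0, 4/15, 0, -8/315, …
f∘r: x↦r, Dx↦Dx/r' in L_f ⇒ L₀.
h=∫h₀ ⇒ L = L₀·Dx.
L = 16·Dx + (4 + 24·x + 48·x^2 + 32·x^3)·Dx^2 + (1 + 8·x + 24·x^2 + 32·x^3 + 16·x^4)·Dx^3  (order 3).
h: a_k = 0, 0, 2, -8/3, 4/3, 32/5, -1376/45, 640/7, …
ICs: h(0) = 0, h′(0) = 0, h′′(0) = 4.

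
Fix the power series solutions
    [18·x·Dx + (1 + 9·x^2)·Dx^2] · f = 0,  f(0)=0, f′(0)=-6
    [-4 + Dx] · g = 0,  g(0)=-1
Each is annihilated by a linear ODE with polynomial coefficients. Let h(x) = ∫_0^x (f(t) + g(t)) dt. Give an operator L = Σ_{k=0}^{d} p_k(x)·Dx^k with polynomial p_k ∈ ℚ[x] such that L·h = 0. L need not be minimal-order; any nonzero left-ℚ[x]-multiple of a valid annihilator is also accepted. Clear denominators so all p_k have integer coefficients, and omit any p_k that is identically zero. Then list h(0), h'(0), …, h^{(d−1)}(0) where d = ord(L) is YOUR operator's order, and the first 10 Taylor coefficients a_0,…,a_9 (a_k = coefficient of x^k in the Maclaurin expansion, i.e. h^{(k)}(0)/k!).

f: a_k = 0, -6, 0, 18, 0, -486/5, 0, 4374/7, 0, -4374, …
g: a_k = -1, -4, -8, -32/3, -32/3, -128/15, -256/45, -1024/315, -512/315, -2048/2835, …
f+g: L₀ = lclm(L_f,L_g), ord ≤ 2+1.
h=∫₀ˣh₀: take L = L₀·Dx.
L = (36 - 144·x - 972·x^2 - 1296·x^3)·Dx^2 + (-17 + 99·x^2 - 648·x^4)·Dx^3 + (2 + 9·x + 36·x^2 + 81·x^3 + 162·x^4)·Dx^4  (order 4).
h: a_k = 0, -1, -5, -8/3, 11/6, -32/15, -793/45, -256/315, 97903/1260, -512/2835, …
ICs: h(0) = 0, h′(0) = -1, h′′(0) = -10, h′′′(0) = -16.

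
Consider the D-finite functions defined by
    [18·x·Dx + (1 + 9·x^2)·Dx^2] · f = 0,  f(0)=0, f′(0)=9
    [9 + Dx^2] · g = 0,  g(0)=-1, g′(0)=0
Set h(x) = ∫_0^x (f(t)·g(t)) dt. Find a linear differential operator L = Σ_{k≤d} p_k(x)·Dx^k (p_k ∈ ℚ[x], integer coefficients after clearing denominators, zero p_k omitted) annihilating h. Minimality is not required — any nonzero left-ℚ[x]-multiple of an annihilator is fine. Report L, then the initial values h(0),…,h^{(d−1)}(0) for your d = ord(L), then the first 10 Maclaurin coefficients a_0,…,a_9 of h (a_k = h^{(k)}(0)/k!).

f: a_k = 0, 9, 0, -27, 0, 729/5, 0, -6561/7, 0, 6561, …
g: a_k = -1, 0, 9/2, 0, -27/8, 0, 81/80, 0, -729/4480, 0, …
f·g: L₀ = L_f ⊗_s L_g, ord ≤ 2·2.
Integrate: L := L₀·Dx.
L = (810 + 18954·x^2 + 72171·x^4 + 236196·x^6 + 531441·x^8)·Dx + (972·x + 14580·x^3 + 78732·x^5 + 236196·x^7)·Dx^2 + (108 + 2592·x^2 + 13122·x^4 + 52488·x^6 + 118098·x^8)·Dx^3 + (108·x + 1620·x^3 + 8748·x^5 + 26244·x^7)·Dx^4 + (2 + 54·x^2 + 567·x^4 + 2916·x^6 + 6561·x^8)·Dx^5  (order 5).
h: a_k = 0, 0, -9/2, 0, 135/8, 0, -3969/80, 0, 948429/4480, 0, …
ICs: h(0) = 0, h′(0) = 0, h′′(0) = -9, h′′′(0) = 0, h′′′′(0) = 405.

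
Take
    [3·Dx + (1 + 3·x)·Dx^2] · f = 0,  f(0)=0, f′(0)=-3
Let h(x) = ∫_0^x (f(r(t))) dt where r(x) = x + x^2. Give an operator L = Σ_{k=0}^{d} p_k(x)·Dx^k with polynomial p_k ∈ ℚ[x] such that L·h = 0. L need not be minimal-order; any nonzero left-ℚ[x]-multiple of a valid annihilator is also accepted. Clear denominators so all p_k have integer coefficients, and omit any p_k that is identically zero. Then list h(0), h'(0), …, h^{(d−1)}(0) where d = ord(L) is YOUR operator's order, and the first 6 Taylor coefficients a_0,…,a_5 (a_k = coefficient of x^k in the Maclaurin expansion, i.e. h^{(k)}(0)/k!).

L = (1 + 6·x + 6·x^2)·Dx^2 + (1 + 5·x + 9·x^2 + 6·x^3)·Dx^3  (order 3).
h: a_k = 0, 0, -3/2, 1/2, 0, -9/20, …
ICs: h(0) = 0, h′(0) = 0, h′′(0) = -3.

f: a_k = 0, -3, 9/2, -9, 81/4, -243/5, …
L₀ from L_f via x↦r, Dx↦r'^{-1}Dx.
h=∫h₀ ⇒ L = L₀·Dx.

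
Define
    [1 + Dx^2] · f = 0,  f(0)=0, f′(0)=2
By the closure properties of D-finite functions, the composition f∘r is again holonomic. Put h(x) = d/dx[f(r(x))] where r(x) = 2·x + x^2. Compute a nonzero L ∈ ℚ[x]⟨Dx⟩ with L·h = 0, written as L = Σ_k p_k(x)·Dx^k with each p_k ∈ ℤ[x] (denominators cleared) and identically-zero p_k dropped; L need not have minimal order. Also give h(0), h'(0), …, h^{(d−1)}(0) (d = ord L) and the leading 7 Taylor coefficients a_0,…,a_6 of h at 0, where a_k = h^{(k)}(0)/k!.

f: a_k = 0, 2, 0, -1/3, 0, 1/60, 0, …
Substitute x→r, Dx→(1/r')Dx; clear ⇒ L₀.
Derive L from L₀ (diff closure).
L = (7 + 16·x + 24·x^2 + 16·x^3 + 4·x^4) + (-3 - 3·x)·Dx + (1 + 2·x + x^2)·Dx^2  (order 2).
h: a_k = 4, 4, -8, -16, -22/3, 6, 404/45, …
ICs: h(0) = 4, h′(0) = 4.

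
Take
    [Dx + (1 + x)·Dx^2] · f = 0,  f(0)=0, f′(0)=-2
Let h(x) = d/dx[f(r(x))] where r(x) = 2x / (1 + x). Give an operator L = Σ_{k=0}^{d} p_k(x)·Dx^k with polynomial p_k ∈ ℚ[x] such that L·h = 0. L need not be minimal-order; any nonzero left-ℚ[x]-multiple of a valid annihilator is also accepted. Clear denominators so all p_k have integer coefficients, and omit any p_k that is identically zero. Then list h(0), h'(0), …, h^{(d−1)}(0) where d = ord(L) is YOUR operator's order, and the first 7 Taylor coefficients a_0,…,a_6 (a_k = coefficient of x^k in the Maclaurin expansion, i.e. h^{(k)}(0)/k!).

L = (4 + 6·x) + (1 + 4·x + 3·x^2)·Dx  (order 1).
h: a_k = -4, 16, -52, 160, -484, 1456, -4372, …
ICs: h(0) = -4.

f: a_k = 0, -2, 1, -2/3, 1/2, -2/5, 1/3, …
L₀ from L_f via x↦r, Dx↦r'^{-1}Dx.
Differentiate: ansatz ord ≤ ord L₀ ⇒ L.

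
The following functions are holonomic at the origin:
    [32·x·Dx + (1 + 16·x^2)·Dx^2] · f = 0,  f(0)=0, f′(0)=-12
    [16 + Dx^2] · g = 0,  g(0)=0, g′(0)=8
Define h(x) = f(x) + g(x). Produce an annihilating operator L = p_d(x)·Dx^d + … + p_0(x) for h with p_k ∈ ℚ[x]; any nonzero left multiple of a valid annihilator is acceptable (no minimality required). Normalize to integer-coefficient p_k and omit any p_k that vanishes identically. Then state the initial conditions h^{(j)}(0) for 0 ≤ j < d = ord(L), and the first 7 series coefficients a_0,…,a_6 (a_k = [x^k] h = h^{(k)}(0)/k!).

f: a_k = 0, -12, 0, 64, 0, -3072/5, 0, …
g: a_k = 0, 8, 0, -64/3, 0, 256/15, 0, …
f+g: L₀ = lclm(L_f,L_g), ord ≤ 2+2.
L = (-5632·x + 114688·x^3 + 131072·x^5)·Dx + (-16 + 1792·x^2 + 36864·x^4 + 65536·x^6)·Dx^2 + (-352·x + 7168·x^3 + 8192·x^5)·Dx^3 + (-1 + 112·x^2 + 2304·x^4 + 4096·x^6)·Dx^4  (order 4).
h: a_k = 0, -4, 0, 128/3, 0, -1792/3, 0, …
ICs: h(0) = 0, h′(0) = -4, h′′(0) = 0, h′′′(0) = 256.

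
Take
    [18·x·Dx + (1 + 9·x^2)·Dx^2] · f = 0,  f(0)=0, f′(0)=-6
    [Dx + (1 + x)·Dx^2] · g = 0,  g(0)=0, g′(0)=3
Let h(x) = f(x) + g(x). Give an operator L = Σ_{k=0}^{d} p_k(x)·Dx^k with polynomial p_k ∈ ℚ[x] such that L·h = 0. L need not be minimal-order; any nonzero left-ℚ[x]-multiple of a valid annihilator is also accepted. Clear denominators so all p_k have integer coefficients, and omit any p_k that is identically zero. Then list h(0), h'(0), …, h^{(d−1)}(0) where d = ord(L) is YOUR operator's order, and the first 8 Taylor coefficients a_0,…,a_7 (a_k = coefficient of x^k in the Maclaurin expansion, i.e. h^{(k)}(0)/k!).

f: a_k = 0, -6, 0, 18, 0, -486/5, 0, 4374/7, …
g: a_k = 0, 3, -3/2, 1, -3/4, 3/5, -1/2, 3/7, …
Weyl lclm of L_f,L_g ⇒ L₀ (ord ≤ 4).
L = (-18 - 54·x + 486·x^2 + 162·x^3)·Dx + (-20 - 36·x + 432·x^2 + 972·x^3 + 324·x^4)·Dx^2 + (-1 + 17·x + 18·x^2 + 162·x^3 + 243·x^4 + 81·x^5)·Dx^3  (order 3).
h: a_k = 0, -3, -3/2, 19, -3/4, -483/5, -1/2, 4377/7, …
ICs: h(0) = 0, h′(0) = -3, h′′(0) = -3.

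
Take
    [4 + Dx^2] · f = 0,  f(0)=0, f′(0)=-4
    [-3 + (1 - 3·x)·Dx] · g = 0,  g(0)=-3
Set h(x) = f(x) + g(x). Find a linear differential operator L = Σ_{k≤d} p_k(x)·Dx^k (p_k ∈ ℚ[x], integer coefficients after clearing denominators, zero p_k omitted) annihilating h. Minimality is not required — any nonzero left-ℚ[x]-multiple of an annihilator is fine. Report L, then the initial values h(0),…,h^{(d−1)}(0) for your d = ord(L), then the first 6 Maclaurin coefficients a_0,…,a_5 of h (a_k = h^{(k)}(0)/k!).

L = (-348 + 144·x - 216·x^2) + (44 - 180·x + 216·x^2 - 216·x^3)·Dx + (-87 + 36·x - 54·x^2)·Dx^2 + (11 - 45·x + 54·x^2 - 54·x^3)·Dx^3  (order 3).
h: a_k = -3, -13, -27, -235/3, -243, -10943/15, …
ICs: h(0) = -3, h′(0) = -13, h′′(0) = -54.

f: a_k = 0, -4, 0, 8/3, 0, -8/15, …
g: a_k = -3, -9, -27, -81, -243, -729, …
L₀ := lclm(L_f,L_g); ord L₀ ≤ 2+1.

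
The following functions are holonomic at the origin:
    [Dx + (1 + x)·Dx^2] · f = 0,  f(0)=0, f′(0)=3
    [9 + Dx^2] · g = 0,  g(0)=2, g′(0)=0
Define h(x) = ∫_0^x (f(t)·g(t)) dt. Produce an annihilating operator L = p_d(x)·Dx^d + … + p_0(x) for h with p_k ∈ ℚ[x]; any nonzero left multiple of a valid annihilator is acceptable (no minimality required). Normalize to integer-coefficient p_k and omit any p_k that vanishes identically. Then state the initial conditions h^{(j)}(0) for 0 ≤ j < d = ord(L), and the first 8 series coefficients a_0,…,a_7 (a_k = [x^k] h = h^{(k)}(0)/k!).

f: a_k = 0, 3, -3/2, 1, -3/4, 3/5, -1/2, 3/7, …
g: a_k = 2, 0, -9, 0, 27/4, 0, -81/40, 0, …
Sym-product of L_f,L_g gives L₀ (≤ ord 4).
h=∫h₀ ⇒ L = L₀·Dx.
L = (2493 + 10854·x + 17091·x^2 + 11664·x^3 + 2916·x^4)·Dx + (612 + 1908·x + 1944·x^2 + 648·x^3)·Dx^2 + (592 + 2484·x + 3834·x^2 + 2592·x^3 + 648·x^4)·Dx^3 + (68 + 212·x + 216·x^2 + 72·x^3)·Dx^4 + (35 + 142·x + 215·x^2 + 144·x^3 + 36·x^4)·Dx^5  (order 5).
h: a_k = 0, 0, 3, -1, -25/4, 12/5, 83/40, -5/8, …
ICs: h(0) = 0, h′(0) = 0, h′′(0) = 6, h′′′(0) = -6, h′′′′(0) = -150.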